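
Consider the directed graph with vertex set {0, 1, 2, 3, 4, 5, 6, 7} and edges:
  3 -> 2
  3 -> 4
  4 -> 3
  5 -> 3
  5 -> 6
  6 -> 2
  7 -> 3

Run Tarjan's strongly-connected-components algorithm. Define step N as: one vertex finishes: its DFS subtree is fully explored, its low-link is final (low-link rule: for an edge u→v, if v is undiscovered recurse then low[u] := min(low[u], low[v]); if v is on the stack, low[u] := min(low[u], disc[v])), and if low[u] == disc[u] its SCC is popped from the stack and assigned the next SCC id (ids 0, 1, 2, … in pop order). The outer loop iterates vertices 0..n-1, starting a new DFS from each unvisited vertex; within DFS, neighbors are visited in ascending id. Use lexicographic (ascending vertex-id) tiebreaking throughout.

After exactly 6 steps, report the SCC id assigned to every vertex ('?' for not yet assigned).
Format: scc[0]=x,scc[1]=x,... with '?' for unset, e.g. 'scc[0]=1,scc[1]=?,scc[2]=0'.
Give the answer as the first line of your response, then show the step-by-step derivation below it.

scc[0]=0,scc[1]=1,scc[2]=2,scc[3]=3,scc[4]=3,scc[5]=?,scc[6]=4,scc[7]=?

step 1: low=(low[0]=0,low[1]=?,low[2]=?,low[3]=?,low[4]=?,low[5]=?,low[6]=?,low[7]=?); scc=(scc[0]=0,scc[1]=?,scc[2]=?,scc[3]=?,scc[4]=?,scc[5]=?,scc[6]=?,scc[7]=?)
step 2: low=(low[0]=0,low[1]=1,low[2]=?,low[3]=?,low[4]=?,low[5]=?,low[6]=?,low[7]=?); scc=(scc[0]=0,scc[1]=1,scc[2]=?,scc[3]=?,scc[4]=?,scc[5]=?,scc[6]=?,scc[7]=?)
step 3: low=(low[0]=0,low[1]=1,low[2]=2,low[3]=?,low[4]=?,low[5]=?,low[6]=?,low[7]=?); scc=(scc[0]=0,scc[1]=1,scc[2]=2,scc[3]=?,scc[4]=?,scc[5]=?,scc[6]=?,scc[7]=?)
step 4: low=(low[0]=0,low[1]=1,low[2]=2,low[3]=3,low[4]=3,low[5]=?,low[6]=?,low[7]=?); scc=(scc[0]=0,scc[1]=1,scc[2]=2,scc[3]=?,scc[4]=?,scc[5]=?,scc[6]=?,scc[7]=?)
step 5: low=(low[0]=0,low[1]=1,low[2]=2,low[3]=3,low[4]=3,low[5]=?,low[6]=?,low[7]=?); scc=(scc[0]=0,scc[1]=1,scc[2]=2,scc[3]=3,scc[4]=3,scc[5]=?,scc[6]=?,scc[7]=?)
step 6: low=(low[0]=0,low[1]=1,low[2]=2,low[3]=3,low[4]=3,low[5]=5,low[6]=6,low[7]=?); scc=(scc[0]=0,scc[1]=1,scc[2]=2,scc[3]=3,scc[4]=3,scc[5]=?,scc[6]=4,scc[7]=?)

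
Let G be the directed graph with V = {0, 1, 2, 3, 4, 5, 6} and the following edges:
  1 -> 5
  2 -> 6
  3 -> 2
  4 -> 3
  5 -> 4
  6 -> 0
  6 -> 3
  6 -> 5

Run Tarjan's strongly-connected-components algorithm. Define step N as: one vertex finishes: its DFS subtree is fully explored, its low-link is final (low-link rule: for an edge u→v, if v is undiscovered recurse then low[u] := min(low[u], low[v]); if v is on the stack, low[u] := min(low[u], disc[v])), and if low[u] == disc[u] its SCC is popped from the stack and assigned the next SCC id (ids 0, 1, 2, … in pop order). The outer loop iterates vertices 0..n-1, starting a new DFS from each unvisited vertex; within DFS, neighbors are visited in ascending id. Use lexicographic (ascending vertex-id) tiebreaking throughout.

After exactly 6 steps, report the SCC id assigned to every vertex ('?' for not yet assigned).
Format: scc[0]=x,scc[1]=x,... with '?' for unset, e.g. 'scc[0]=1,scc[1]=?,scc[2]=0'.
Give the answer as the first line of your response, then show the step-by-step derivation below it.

scc[0]=0,scc[1]=?,scc[2]=1,scc[3]=1,scc[4]=1,scc[5]=1,scc[6]=1

step 1: low=(low[0]=0,low[1]=?,low[2]=?,low[3]=?,low[4]=?,low[5]=?,low[6]=?); scc=(scc[0]=0,scc[1]=?,scc[2]=?,scc[3]=?,scc[4]=?,scc[5]=?,scc[6]=?)
step 2: low=(low[0]=0,low[1]=1,low[2]=5,low[3]=4,low[4]=3,low[5]=2,low[6]=2); scc=(scc[0]=0,scc[1]=?,scc[2]=?,scc[3]=?,scc[4]=?,scc[5]=?,scc[6]=?)
step 3: low=(low[0]=0,low[1]=1,low[2]=2,low[3]=4,low[4]=3,low[5]=2,low[6]=2); scc=(scc[0]=0,scc[1]=?,scc[2]=?,scc[3]=?,scc[4]=?,scc[5]=?,scc[6]=?)
step 4: low=(low[0]=0,low[1]=1,low[2]=2,low[3]=2,low[4]=3,low[5]=2,low[6]=2); scc=(scc[0]=0,scc[1]=?,scc[2]=?,scc[3]=?,scc[4]=?,scc[5]=?,scc[6]=?)
step 5: low=(low[0]=0,low[1]=1,low[2]=2,low[3]=2,low[4]=2,low[5]=2,low[6]=2); scc=(scc[0]=0,scc[1]=?,scc[2]=?,scc[3]=?,scc[4]=?,scc[5]=?,scc[6]=?)
step 6: low=(low[0]=0,low[1]=1,low[2]=2,low[3]=2,low[4]=2,low[5]=2,low[6]=2); scc=(scc[0]=0,scc[1]=?,scc[2]=1,scc[3]=1,scc[4]=1,scc[5]=1,scc[6]=1)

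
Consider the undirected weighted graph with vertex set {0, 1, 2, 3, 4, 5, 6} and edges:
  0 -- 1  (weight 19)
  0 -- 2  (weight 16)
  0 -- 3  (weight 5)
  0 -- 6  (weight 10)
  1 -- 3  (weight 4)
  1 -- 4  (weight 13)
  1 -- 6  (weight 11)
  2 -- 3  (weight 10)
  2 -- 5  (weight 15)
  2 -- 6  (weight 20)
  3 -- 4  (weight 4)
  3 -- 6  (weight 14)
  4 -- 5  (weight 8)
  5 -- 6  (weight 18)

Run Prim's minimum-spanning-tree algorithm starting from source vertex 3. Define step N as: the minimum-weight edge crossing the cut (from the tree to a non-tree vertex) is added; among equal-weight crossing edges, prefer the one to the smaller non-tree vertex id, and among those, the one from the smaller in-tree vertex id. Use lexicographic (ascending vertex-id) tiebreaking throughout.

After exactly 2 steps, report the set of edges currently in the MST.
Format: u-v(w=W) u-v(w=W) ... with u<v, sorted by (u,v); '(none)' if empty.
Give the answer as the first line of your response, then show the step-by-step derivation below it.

1-3(w=4) 3-4(w=4)

step 1: add edge 1-3 (w=4); MST = {1-3(w=4)}
step 2: add edge 3-4 (w=4); MST = {1-3(w=4) 3-4(w=4)}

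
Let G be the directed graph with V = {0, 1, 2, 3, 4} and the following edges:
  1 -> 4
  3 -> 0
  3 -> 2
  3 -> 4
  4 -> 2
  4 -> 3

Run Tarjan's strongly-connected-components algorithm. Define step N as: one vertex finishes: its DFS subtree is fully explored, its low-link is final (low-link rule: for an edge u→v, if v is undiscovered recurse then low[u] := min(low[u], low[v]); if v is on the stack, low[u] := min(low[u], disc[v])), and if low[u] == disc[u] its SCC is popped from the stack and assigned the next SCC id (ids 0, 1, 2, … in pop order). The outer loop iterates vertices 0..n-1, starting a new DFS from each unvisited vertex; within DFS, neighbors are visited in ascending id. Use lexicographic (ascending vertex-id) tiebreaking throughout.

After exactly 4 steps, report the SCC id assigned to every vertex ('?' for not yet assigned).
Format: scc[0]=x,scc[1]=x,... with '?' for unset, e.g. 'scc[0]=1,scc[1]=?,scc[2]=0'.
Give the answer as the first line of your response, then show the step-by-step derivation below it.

scc[0]=0,scc[1]=?,scc[2]=1,scc[3]=2,scc[4]=2

step 1: low=(low[0]=0,low[1]=?,low[2]=?,low[3]=?,low[4]=?); scc=(scc[0]=0,scc[1]=?,scc[2]=?,scc[3]=?,scc[4]=?)
step 2: low=(low[0]=0,low[1]=1,low[2]=3,low[3]=?,low[4]=2); scc=(scc[0]=0,scc[1]=?,scc[2]=1,scc[3]=?,scc[4]=?)
step 3: low=(low[0]=0,low[1]=1,low[2]=3,low[3]=2,low[4]=2); scc=(scc[0]=0,scc[1]=?,scc[2]=1,scc[3]=?,scc[4]=?)
step 4: low=(low[0]=0,low[1]=1,low[2]=3,low[3]=2,low[4]=2); scc=(scc[0]=0,scc[1]=?,scc[2]=1,scc[3]=2,scc[4]=2)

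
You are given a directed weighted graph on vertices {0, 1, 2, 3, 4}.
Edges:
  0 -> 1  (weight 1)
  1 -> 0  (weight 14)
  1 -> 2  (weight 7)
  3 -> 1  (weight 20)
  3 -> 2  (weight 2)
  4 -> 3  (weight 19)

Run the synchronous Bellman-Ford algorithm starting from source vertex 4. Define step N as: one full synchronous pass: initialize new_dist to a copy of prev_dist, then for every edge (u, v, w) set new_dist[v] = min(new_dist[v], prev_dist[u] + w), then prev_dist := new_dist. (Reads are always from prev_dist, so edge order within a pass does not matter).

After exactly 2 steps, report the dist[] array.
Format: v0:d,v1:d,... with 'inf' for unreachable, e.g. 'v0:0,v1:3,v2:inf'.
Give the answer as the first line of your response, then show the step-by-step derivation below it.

v0:inf,v1:39,v2:21,v3:19,v4:0

step 1: dist = v0:inf,v1:inf,v2:inf,v3:19,v4:0
step 2: dist = v0:inf,v1:39,v2:21,v3:19,v4:0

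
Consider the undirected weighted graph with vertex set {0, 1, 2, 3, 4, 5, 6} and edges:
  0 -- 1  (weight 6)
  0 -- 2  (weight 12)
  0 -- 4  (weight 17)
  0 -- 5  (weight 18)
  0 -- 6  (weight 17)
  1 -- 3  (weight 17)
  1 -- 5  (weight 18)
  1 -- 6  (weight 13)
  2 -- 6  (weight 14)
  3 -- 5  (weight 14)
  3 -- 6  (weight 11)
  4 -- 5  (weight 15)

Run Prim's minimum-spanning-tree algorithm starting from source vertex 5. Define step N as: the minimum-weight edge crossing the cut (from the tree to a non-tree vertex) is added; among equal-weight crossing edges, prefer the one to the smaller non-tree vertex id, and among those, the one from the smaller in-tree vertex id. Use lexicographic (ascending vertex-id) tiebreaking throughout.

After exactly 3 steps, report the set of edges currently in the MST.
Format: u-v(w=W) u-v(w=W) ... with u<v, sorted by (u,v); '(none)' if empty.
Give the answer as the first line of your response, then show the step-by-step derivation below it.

1-6(w=13) 3-5(w=14) 3-6(w=11)

step 1: add edge 3-5 (w=14); MST = {3-5(w=14)}
step 2: add edge 3-6 (w=11); MST = {3-5(w=14) 3-6(w=11)}
step 3: add edge 1-6 (w=13); MST = {1-6(w=13) 3-5(w=14) 3-6(w=11)}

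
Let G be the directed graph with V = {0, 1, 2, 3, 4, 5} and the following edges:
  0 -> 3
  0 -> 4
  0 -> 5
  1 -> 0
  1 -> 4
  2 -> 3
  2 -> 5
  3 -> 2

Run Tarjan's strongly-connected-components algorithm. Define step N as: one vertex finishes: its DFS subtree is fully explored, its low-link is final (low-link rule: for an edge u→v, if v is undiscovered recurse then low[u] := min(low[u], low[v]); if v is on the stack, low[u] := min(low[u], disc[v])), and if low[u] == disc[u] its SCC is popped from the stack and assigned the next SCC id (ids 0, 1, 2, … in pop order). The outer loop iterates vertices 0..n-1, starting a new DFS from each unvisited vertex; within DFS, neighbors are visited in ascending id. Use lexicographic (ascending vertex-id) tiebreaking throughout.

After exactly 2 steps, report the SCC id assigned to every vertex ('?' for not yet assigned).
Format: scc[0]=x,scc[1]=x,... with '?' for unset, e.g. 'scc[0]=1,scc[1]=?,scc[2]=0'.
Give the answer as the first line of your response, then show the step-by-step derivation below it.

scc[0]=?,scc[1]=?,scc[2]=?,scc[3]=?,scc[4]=?,scc[5]=0

step 1: low=(low[0]=0,low[1]=?,low[2]=1,low[3]=1,low[4]=?,low[5]=3); scc=(scc[0]=?,scc[1]=?,scc[2]=?,scc[3]=?,scc[4]=?,scc[5]=0)
step 2: low=(low[0]=0,low[1]=?,low[2]=1,low[3]=1,low[4]=?,low[5]=3); scc=(scc[0]=?,scc[1]=?,scc[2]=?,scc[3]=?,scc[4]=?,scc[5]=0)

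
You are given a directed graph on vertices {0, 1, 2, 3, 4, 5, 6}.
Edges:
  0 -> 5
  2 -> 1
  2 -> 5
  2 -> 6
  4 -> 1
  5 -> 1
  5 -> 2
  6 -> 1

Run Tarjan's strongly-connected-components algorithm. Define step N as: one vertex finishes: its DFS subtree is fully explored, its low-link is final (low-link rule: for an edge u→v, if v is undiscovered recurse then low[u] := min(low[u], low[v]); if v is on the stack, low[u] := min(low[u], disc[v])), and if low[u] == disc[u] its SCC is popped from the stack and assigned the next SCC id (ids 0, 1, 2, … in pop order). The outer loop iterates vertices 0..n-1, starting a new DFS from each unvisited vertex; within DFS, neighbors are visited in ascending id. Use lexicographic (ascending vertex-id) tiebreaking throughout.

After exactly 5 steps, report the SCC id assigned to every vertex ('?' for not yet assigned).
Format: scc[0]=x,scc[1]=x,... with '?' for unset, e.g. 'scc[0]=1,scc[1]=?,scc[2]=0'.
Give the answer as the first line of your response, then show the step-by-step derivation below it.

scc[0]=3,scc[1]=0,scc[2]=2,scc[3]=?,scc[4]=?,scc[5]=2,scc[6]=1

step 1: low=(low[0]=0,low[1]=2,low[2]=?,low[3]=?,low[4]=?,low[5]=1,low[6]=?); scc=(scc[0]=?,scc[1]=0,scc[2]=?,scc[3]=?,scc[4]=?,scc[5]=?,scc[6]=?)
step 2: low=(low[0]=0,low[1]=2,low[2]=1,low[3]=?,low[4]=?,low[5]=1,low[6]=4); scc=(scc[0]=?,scc[1]=0,scc[2]=?,scc[3]=?,scc[4]=?,scc[5]=?,scc[6]=1)
step 3: low=(low[0]=0,low[1]=2,low[2]=1,low[3]=?,low[4]=?,low[5]=1,low[6]=4); scc=(scc[0]=?,scc[1]=0,scc[2]=?,scc[3]=?,scc[4]=?,scc[5]=?,scc[6]=1)
step 4: low=(low[0]=0,low[1]=2,low[2]=1,low[3]=?,low[4]=?,low[5]=1,low[6]=4); scc=(scc[0]=?,scc[1]=0,scc[2]=2,scc[3]=?,scc[4]=?,scc[5]=2,scc[6]=1)
step 5: low=(low[0]=0,low[1]=2,low[2]=1,low[3]=?,low[4]=?,low[5]=1,low[6]=4); scc=(scc[0]=3,scc[1]=0,scc[2]=2,scc[3]=?,scc[4]=?,scc[5]=2,scc[6]=1)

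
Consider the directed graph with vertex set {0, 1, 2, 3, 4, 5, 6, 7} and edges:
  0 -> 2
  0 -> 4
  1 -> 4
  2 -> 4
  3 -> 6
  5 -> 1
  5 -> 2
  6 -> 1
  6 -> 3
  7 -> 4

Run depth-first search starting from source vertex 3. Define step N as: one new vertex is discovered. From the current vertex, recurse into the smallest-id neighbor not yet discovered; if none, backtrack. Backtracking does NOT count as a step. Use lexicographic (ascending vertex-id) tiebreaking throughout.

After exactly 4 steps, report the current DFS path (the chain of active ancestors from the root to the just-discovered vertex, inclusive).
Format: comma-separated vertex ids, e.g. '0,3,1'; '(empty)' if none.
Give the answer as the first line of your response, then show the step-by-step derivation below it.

3,6,1,4

step 1: discover 3; path=3; order=3
step 2: discover 6; path=3>6; order=3,6
step 3: discover 1; path=3>6>1; order=3,6,1
step 4: discover 4; path=3>6>1>4; order=3,6,1,4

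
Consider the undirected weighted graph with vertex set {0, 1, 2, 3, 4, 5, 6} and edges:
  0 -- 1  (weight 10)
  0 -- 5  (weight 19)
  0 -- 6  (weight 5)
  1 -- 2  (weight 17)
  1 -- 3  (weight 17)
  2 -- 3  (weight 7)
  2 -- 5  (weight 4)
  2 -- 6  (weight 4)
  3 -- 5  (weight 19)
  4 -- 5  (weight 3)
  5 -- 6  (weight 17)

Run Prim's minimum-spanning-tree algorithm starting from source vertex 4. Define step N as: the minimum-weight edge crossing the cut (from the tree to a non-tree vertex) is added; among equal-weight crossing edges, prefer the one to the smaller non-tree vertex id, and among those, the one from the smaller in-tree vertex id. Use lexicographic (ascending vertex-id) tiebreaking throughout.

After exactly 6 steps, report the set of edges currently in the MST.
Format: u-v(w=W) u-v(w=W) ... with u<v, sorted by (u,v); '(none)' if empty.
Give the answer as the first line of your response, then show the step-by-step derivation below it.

0-1(w=10) 0-6(w=5) 2-3(w=7) 2-5(w=4) 2-6(w=4) 4-5(w=3)

step 1: add edge 4-5 (w=3); MST = {4-5(w=3)}
step 2: add edge 2-5 (w=4); MST = {2-5(w=4) 4-5(w=3)}
step 3: add edge 2-6 (w=4); MST = {2-5(w=4) 2-6(w=4) 4-5(w=3)}
step 4: add edge 0-6 (w=5); MST = {0-6(w=5) 2-5(w=4) 2-6(w=4) 4-5(w=3)}
step 5: add edge 2-3 (w=7); MST = {0-6(w=5) 2-3(w=7) 2-5(w=4) 2-6(w=4) 4-5(w=3)}
step 6: add edge 0-1 (w=10); MST = {0-1(w=10) 0-6(w=5) 2-3(w=7) 2-5(w=4) 2-6(w=4) 4-5(w=3)}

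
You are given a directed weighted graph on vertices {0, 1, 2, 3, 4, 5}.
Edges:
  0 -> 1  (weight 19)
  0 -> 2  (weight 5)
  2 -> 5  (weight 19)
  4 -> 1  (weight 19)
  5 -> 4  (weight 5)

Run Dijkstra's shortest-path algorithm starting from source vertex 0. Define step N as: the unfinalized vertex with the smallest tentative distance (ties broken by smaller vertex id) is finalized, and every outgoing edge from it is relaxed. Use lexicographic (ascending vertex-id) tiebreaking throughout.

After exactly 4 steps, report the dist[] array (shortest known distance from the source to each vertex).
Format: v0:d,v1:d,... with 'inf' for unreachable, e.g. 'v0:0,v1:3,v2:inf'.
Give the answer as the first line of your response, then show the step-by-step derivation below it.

v0:0,v1:19,v2:5,v3:inf,v4:29,v5:24

step 1: dist = v0:0,v1:19,v2:5,v3:inf,v4:inf,v5:inf
step 2: dist = v0:0,v1:19,v2:5,v3:inf,v4:inf,v5:24
step 3: dist = v0:0,v1:19,v2:5,v3:inf,v4:inf,v5:24
step 4: dist = v0:0,v1:19,v2:5,v3:inf,v4:29,v5:24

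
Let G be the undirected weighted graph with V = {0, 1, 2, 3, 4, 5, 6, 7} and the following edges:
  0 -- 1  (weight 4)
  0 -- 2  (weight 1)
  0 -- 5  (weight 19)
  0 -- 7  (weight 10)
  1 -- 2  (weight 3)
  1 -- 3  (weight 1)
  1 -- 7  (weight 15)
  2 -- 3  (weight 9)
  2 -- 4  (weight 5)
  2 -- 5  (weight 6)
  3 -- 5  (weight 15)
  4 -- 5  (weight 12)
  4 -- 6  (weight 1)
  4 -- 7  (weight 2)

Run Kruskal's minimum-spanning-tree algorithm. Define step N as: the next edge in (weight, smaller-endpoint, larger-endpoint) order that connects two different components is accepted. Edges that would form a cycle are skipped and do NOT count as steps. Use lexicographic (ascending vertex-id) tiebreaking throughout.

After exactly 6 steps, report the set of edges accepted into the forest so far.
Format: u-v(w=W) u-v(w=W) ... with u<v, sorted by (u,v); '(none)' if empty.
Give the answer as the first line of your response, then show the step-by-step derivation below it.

0-2(w=1) 1-2(w=3) 1-3(w=1) 2-4(w=5) 4-6(w=1) 4-7(w=2)

step 1: add edge 0-2 (w=1); MST = {0-2(w=1)}
step 2: add edge 1-3 (w=1); MST = {0-2(w=1) 1-3(w=1)}
step 3: add edge 4-6 (w=1); MST = {0-2(w=1) 1-3(w=1) 4-6(w=1)}
step 4: add edge 4-7 (w=2); MST = {0-2(w=1) 1-3(w=1) 4-6(w=1) 4-7(w=2)}
step 5: add edge 1-2 (w=3); MST = {0-2(w=1) 1-2(w=3) 1-3(w=1) 4-6(w=1) 4-7(w=2)}
step 6: add edge 2-4 (w=5); MST = {0-2(w=1) 1-2(w=3) 1-3(w=1) 2-4(w=5) 4-6(w=1) 4-7(w=2)}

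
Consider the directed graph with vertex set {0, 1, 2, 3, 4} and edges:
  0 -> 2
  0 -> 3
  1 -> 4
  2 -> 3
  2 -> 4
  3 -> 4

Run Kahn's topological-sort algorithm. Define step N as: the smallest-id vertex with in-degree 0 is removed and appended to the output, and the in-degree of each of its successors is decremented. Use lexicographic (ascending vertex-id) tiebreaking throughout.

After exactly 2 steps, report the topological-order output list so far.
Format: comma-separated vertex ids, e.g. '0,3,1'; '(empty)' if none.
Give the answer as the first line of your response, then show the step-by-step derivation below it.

0,1

step 1: output 0; order=[0]; indeg=(0,0,0,1,3)
step 2: output 1; order=[0,1]; indeg=(0,0,0,1,2)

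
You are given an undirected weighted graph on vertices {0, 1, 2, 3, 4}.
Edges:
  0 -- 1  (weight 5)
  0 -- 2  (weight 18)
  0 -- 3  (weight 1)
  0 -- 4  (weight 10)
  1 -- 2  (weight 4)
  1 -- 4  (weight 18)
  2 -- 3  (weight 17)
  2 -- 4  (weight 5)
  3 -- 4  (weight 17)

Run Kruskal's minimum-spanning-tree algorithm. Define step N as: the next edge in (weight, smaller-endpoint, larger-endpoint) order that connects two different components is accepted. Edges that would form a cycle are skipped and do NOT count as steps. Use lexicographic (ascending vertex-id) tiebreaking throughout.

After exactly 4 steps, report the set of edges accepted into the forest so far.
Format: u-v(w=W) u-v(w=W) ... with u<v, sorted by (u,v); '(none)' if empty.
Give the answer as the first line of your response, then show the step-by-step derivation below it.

0-1(w=5) 0-3(w=1) 1-2(w=4) 2-4(w=5)

step 1: add edge 0-3 (w=1); MST = {0-3(w=1)}
step 2: add edge 1-2 (w=4); MST = {0-3(w=1) 1-2(w=4)}
step 3: add edge 0-1 (w=5); MST = {0-1(w=5) 0-3(w=1) 1-2(w=4)}
step 4: add edge 2-4 (w=5); MST = {0-1(w=5) 0-3(w=1) 1-2(w=4) 2-4(w=5)}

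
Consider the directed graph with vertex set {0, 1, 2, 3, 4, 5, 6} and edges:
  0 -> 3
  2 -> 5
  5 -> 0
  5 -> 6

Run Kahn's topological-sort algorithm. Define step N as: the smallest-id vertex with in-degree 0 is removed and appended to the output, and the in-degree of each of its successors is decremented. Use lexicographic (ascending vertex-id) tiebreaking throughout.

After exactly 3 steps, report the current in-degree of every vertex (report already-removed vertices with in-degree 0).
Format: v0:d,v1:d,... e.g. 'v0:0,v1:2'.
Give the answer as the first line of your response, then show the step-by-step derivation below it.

v0:1,v1:0,v2:0,v3:1,v4:0,v5:0,v6:1

step 1: output 1; order=[1]; indeg=(1,0,0,1,0,1,1)
step 2: output 2; order=[1,2]; indeg=(1,0,0,1,0,0,1)
step 3: output 4; order=[1,2,4]; indeg=(1,0,0,1,0,0,1)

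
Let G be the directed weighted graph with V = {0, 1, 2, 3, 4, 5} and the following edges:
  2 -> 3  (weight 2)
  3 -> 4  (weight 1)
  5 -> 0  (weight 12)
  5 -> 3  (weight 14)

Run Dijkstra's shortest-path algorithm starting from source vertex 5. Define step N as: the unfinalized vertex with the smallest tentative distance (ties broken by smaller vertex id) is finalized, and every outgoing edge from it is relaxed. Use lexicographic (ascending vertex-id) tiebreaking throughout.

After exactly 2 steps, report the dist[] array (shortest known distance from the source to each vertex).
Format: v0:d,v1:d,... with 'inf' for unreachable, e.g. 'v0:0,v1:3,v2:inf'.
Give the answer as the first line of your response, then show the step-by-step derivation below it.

v0:12,v1:inf,v2:inf,v3:14,v4:inf,v5:0

step 1: dist = v0:12,v1:inf,v2:inf,v3:14,v4:inf,v5:0
step 2: dist = v0:12,v1:inf,v2:inf,v3:14,v4:inf,v5:0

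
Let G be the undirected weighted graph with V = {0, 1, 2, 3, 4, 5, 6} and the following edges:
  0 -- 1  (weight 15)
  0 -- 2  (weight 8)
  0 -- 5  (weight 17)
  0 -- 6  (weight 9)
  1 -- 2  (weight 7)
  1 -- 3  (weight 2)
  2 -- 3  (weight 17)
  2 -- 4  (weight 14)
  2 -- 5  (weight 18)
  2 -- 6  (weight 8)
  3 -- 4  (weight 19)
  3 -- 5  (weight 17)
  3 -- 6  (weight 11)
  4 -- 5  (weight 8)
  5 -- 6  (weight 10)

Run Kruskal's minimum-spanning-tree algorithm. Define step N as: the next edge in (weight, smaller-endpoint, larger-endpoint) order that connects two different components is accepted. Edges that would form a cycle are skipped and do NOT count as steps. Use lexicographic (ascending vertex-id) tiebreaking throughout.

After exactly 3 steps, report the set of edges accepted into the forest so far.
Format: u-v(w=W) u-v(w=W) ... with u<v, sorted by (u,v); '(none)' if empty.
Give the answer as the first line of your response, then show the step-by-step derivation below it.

0-2(w=8) 1-2(w=7) 1-3(w=2)

step 1: add edge 1-3 (w=2); MST = {1-3(w=2)}
step 2: add edge 1-2 (w=7); MST = {1-2(w=7) 1-3(w=2)}
step 3: add edge 0-2 (w=8); MST = {0-2(w=8) 1-2(w=7) 1-3(w=2)}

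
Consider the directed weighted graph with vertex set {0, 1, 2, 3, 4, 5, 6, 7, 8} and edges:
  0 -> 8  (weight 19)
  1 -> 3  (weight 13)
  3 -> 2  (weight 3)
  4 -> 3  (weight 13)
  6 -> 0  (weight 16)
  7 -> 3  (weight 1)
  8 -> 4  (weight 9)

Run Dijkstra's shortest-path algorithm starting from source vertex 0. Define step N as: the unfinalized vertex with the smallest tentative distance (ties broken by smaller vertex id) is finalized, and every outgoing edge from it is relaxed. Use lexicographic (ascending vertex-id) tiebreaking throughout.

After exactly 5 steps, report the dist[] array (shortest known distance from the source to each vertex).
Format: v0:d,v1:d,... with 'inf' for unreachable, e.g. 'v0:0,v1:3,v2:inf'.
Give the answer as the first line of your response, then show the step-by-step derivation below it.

v0:0,v1:inf,v2:44,v3:41,v4:28,v5:inf,v6:inf,v7:inf,v8:19

step 1: dist = v0:0,v1:inf,v2:inf,v3:inf,v4:inf,v5:inf,v6:inf,v7:inf,v8:19
step 2: dist = v0:0,v1:inf,v2:inf,v3:inf,v4:28,v5:inf,v6:inf,v7:inf,v8:19
step 3: dist = v0:0,v1:inf,v2:inf,v3:41,v4:28,v5:inf,v6:inf,v7:inf,v8:19
step 4: dist = v0:0,v1:inf,v2:44,v3:41,v4:28,v5:inf,v6:inf,v7:inf,v8:19
step 5: dist = v0:0,v1:inf,v2:44,v3:41,v4:28,v5:inf,v6:inf,v7:inf,v8:19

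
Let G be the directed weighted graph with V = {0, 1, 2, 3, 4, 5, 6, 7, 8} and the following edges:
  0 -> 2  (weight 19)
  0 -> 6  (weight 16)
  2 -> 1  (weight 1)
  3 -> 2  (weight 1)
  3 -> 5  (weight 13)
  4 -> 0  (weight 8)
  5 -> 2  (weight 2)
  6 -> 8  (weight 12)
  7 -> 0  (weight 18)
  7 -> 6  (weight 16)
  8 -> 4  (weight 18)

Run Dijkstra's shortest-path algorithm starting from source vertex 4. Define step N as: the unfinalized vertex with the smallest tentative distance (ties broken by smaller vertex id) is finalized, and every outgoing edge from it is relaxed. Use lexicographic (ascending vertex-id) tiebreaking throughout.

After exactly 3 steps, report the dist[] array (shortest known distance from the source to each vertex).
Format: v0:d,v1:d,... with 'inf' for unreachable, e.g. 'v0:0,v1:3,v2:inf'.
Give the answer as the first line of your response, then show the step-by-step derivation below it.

v0:8,v1:inf,v2:27,v3:inf,v4:0,v5:inf,v6:24,v7:inf,v8:36

step 1: dist = v0:8,v1:inf,v2:inf,v3:inf,v4:0,v5:inf,v6:inf,v7:inf,v8:inf
step 2: dist = v0:8,v1:inf,v2:27,v3:inf,v4:0,v5:inf,v6:24,v7:inf,v8:inf
step 3: dist = v0:8,v1:inf,v2:27,v3:inf,v4:0,v5:inf,v6:24,v7:inf,v8:36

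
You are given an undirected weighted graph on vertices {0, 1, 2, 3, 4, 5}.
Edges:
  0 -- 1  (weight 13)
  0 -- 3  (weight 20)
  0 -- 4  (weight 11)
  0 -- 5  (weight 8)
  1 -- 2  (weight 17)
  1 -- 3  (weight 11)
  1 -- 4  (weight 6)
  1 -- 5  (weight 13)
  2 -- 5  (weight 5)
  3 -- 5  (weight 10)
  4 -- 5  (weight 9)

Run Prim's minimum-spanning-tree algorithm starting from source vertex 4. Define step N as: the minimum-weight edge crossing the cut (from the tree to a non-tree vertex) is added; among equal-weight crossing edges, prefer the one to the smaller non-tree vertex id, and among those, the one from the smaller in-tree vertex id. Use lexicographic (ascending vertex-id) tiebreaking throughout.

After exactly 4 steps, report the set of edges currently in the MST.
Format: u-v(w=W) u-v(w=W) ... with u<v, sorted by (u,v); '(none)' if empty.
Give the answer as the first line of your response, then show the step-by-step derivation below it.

0-5(w=8) 1-4(w=6) 2-5(w=5) 4-5(w=9)

step 1: add edge 1-4 (w=6); MST = {1-4(w=6)}
step 2: add edge 4-5 (w=9); MST = {1-4(w=6) 4-5(w=9)}
step 3: add edge 2-5 (w=5); MST = {1-4(w=6) 2-5(w=5) 4-5(w=9)}
step 4: add edge 0-5 (w=8); MST = {0-5(w=8) 1-4(w=6) 2-5(w=5) 4-5(w=9)}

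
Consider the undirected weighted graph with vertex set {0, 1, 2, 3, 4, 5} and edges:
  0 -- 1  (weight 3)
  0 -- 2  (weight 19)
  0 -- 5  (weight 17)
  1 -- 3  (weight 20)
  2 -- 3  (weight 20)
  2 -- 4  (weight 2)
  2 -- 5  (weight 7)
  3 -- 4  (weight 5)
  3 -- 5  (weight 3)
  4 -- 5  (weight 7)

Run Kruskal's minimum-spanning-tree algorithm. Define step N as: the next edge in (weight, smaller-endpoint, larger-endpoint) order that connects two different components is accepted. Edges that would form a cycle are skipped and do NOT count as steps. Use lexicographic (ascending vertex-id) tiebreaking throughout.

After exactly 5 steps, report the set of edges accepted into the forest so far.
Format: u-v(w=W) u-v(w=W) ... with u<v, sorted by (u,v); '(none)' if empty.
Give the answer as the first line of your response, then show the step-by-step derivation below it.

0-1(w=3) 0-5(w=17) 2-4(w=2) 3-4(w=5) 3-5(w=3)

step 1: add edge 2-4 (w=2); MST = {2-4(w=2)}
step 2: add edge 0-1 (w=3); MST = {0-1(w=3) 2-4(w=2)}
step 3: add edge 3-5 (w=3); MST = {0-1(w=3) 2-4(w=2) 3-5(w=3)}
step 4: add edge 3-4 (w=5); MST = {0-1(w=3) 2-4(w=2) 3-4(w=5) 3-5(w=3)}
step 5: add edge 0-5 (w=17); MST = {0-1(w=3) 0-5(w=17) 2-4(w=2) 3-4(w=5) 3-5(w=3)}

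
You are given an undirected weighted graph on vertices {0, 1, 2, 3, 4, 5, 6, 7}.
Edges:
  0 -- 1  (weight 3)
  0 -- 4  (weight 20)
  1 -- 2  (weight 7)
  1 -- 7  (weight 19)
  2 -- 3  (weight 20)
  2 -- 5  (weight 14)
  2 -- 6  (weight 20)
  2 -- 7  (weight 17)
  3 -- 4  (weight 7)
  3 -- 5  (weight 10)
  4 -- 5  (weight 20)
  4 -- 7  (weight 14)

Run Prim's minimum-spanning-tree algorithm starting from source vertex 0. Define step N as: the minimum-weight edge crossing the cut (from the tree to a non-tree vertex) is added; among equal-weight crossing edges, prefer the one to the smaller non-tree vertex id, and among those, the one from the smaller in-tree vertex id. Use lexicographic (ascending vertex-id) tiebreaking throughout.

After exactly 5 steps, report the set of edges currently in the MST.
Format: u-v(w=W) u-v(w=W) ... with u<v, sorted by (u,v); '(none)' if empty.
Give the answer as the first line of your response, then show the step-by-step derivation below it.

0-1(w=3) 1-2(w=7) 2-5(w=14) 3-4(w=7) 3-5(w=10)

step 1: add edge 0-1 (w=3); MST = {0-1(w=3)}
step 2: add edge 1-2 (w=7); MST = {0-1(w=3) 1-2(w=7)}
step 3: add edge 2-5 (w=14); MST = {0-1(w=3) 1-2(w=7) 2-5(w=14)}
step 4: add edge 3-5 (w=10); MST = {0-1(w=3) 1-2(w=7) 2-5(w=14) 3-5(w=10)}
step 5: add edge 3-4 (w=7); MST = {0-1(w=3) 1-2(w=7) 2-5(w=14) 3-4(w=7) 3-5(w=10)}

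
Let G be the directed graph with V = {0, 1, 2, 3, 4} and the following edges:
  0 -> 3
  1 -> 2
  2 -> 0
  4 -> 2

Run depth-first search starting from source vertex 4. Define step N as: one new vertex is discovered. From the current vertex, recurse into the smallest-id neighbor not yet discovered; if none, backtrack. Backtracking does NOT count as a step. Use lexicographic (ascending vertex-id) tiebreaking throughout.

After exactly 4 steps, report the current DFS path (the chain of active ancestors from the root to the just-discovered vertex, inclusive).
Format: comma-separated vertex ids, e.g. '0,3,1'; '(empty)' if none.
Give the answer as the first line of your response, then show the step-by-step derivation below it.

4,2,0,3

step 1: discover 4; path=4; order=4
step 2: discover 2; path=4>2; order=4,2
step 3: discover 0; path=4>2>0; order=4,2,0
step 4: discover 3; path=4>2>0>3; order=4,2,0,3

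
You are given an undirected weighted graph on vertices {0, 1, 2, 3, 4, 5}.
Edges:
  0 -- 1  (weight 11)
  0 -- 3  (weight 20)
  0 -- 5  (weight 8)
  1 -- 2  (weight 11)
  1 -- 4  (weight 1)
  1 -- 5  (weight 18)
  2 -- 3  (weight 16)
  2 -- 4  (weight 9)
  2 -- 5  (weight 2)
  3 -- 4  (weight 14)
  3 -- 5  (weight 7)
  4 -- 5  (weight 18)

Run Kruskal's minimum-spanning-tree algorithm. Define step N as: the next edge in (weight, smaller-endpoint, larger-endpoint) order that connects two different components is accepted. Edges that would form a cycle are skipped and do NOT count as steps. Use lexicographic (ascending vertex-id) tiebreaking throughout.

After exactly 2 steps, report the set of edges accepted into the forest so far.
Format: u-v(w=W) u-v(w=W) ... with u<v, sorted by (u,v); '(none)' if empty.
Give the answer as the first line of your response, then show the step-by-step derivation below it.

1-4(w=1) 2-5(w=2)

step 1: add edge 1-4 (w=1); MST = {1-4(w=1)}
step 2: add edge 2-5 (w=2); MST = {1-4(w=1) 2-5(w=2)}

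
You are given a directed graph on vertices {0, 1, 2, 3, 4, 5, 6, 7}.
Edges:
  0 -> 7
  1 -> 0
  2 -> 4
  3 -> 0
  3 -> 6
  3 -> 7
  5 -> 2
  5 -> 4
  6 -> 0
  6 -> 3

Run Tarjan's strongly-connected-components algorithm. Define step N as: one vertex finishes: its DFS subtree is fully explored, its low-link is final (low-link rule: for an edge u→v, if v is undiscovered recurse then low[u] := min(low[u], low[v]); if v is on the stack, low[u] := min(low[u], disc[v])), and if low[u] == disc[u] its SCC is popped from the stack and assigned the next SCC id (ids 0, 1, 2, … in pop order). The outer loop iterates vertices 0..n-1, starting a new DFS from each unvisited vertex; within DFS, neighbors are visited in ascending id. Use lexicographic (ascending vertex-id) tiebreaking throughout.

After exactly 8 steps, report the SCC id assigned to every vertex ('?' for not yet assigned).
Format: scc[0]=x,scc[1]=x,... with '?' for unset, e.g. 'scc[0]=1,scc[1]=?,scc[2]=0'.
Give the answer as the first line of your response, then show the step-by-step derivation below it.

scc[0]=1,scc[1]=2,scc[2]=4,scc[3]=5,scc[4]=3,scc[5]=6,scc[6]=5,scc[7]=0

step 1: low=(low[0]=0,low[1]=?,low[2]=?,low[3]=?,low[4]=?,low[5]=?,low[6]=?,low[7]=1); scc=(scc[0]=?,scc[1]=?,scc[2]=?,scc[3]=?,scc[4]=?,scc[5]=?,scc[6]=?,scc[7]=0)
step 2: low=(low[0]=0,low[1]=?,low[2]=?,low[3]=?,low[4]=?,low[5]=?,low[6]=?,low[7]=1); scc=(scc[0]=1,scc[1]=?,scc[2]=?,scc[3]=?,scc[4]=?,scc[5]=?,scc[6]=?,scc[7]=0)
step 3: low=(low[0]=0,low[1]=2,low[2]=?,low[3]=?,low[4]=?,low[5]=?,low[6]=?,low[7]=1); scc=(scc[0]=1,scc[1]=2,scc[2]=?,scc[3]=?,scc[4]=?,scc[5]=?,scc[6]=?,scc[7]=0)
step 4: low=(low[0]=0,low[1]=2,low[2]=3,low[3]=?,low[4]=4,low[5]=?,low[6]=?,low[7]=1); scc=(scc[0]=1,scc[1]=2,scc[2]=?,scc[3]=?,scc[4]=3,scc[5]=?,scc[6]=?,scc[7]=0)
step 5: low=(low[0]=0,low[1]=2,low[2]=3,low[3]=?,low[4]=4,low[5]=?,low[6]=?,low[7]=1); scc=(scc[0]=1,scc[1]=2,scc[2]=4,scc[3]=?,scc[4]=3,scc[5]=?,scc[6]=?,scc[7]=0)
step 6: low=(low[0]=0,low[1]=2,low[2]=3,low[3]=5,low[4]=4,low[5]=?,low[6]=5,low[7]=1); scc=(scc[0]=1,scc[1]=2,scc[2]=4,scc[3]=?,scc[4]=3,scc[5]=?,scc[6]=?,scc[7]=0)
step 7: low=(low[0]=0,low[1]=2,low[2]=3,low[3]=5,low[4]=4,low[5]=?,low[6]=5,low[7]=1); scc=(scc[0]=1,scc[1]=2,scc[2]=4,scc[3]=5,scc[4]=3,scc[5]=?,scc[6]=5,scc[7]=0)
step 8: low=(low[0]=0,low[1]=2,low[2]=3,low[3]=5,low[4]=4,low[5]=7,low[6]=5,low[7]=1); scc=(scc[0]=1,scc[1]=2,scc[2]=4,scc[3]=5,scc[4]=3,scc[5]=6,scc[6]=5,scc[7]=0)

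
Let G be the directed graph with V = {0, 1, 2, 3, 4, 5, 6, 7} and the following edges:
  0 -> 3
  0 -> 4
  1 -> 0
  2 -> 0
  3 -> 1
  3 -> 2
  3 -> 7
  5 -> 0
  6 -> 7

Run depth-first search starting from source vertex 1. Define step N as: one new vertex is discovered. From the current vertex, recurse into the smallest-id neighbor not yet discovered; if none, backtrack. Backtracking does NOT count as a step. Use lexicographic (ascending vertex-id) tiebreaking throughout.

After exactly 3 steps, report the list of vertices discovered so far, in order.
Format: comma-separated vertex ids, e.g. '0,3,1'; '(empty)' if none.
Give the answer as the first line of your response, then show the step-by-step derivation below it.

1,0,3

step 1: discover 1; path=1; order=1
step 2: discover 0; path=1>0; order=1,0
step 3: discover 3; path=1>0>3; order=1,0,3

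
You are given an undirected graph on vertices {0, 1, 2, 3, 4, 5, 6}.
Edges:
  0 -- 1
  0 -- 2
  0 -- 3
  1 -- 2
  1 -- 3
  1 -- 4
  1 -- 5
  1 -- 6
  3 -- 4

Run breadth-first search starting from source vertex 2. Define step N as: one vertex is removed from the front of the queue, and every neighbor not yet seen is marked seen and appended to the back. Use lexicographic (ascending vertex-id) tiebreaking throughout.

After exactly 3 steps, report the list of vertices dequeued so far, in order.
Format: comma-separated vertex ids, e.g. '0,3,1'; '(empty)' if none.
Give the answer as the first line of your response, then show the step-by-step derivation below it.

2,0,1

step 1: dequeue 2; queue=[0,1]; order=2
step 2: dequeue 0; queue=[1,3]; order=2,0
step 3: dequeue 1; queue=[3,4,5,6]; order=2,0,1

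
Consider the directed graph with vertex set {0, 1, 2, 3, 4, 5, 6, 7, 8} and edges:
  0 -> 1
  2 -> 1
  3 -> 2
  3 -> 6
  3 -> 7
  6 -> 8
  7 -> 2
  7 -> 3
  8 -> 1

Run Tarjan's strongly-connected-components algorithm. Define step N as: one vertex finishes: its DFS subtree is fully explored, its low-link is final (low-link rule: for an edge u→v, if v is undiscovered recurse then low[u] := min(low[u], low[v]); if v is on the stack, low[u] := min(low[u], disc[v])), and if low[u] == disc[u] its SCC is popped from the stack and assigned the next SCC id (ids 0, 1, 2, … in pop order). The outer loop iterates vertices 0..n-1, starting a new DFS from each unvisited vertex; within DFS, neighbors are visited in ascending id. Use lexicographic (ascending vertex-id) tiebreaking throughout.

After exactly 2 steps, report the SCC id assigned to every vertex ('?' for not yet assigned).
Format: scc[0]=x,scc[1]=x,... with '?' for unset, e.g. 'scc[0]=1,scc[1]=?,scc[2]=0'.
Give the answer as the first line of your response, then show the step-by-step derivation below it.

scc[0]=1,scc[1]=0,scc[2]=?,scc[3]=?,scc[4]=?,scc[5]=?,scc[6]=?,scc[7]=?,scc[8]=?

step 1: low=(low[0]=0,low[1]=1,low[2]=?,low[3]=?,low[4]=?,low[5]=?,low[6]=?,low[7]=?,low[8]=?); scc=(scc[0]=?,scc[1]=0,scc[2]=?,scc[3]=?,scc[4]=?,scc[5]=?,scc[6]=?,scc[7]=?,scc[8]=?)
step 2: low=(low[0]=0,low[1]=1,low[2]=?,low[3]=?,low[4]=?,low[5]=?,low[6]=?,low[7]=?,low[8]=?); scc=(scc[0]=1,scc[1]=0,scc[2]=?,scc[3]=?,scc[4]=?,scc[5]=?,scc[6]=?,scc[7]=?,scc[8]=?)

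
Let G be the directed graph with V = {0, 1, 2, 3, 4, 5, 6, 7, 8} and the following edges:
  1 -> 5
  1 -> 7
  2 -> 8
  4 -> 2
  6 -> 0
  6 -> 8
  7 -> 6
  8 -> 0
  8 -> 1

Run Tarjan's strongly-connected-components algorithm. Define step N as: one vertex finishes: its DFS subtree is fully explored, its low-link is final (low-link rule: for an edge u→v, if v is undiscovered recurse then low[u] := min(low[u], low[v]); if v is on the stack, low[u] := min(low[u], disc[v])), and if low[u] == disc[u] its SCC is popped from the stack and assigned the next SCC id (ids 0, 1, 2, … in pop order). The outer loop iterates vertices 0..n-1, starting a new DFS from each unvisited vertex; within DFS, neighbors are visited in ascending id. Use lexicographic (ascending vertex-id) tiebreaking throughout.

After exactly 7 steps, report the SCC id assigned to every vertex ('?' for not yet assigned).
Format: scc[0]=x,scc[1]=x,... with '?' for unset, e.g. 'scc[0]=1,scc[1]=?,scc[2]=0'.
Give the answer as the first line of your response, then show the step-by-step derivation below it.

scc[0]=0,scc[1]=2,scc[2]=3,scc[3]=?,scc[4]=?,scc[5]=1,scc[6]=2,scc[7]=2,scc[8]=2

step 1: low=(low[0]=0,low[1]=?,low[2]=?,low[3]=?,low[4]=?,low[5]=?,low[6]=?,low[7]=?,low[8]=?); scc=(scc[0]=0,scc[1]=?,scc[2]=?,scc[3]=?,scc[4]=?,scc[5]=?,scc[6]=?,scc[7]=?,scc[8]=?)
step 2: low=(low[0]=0,low[1]=1,low[2]=?,low[3]=?,low[4]=?,low[5]=2,low[6]=?,low[7]=?,low[8]=?); scc=(scc[0]=0,scc[1]=?,scc[2]=?,scc[3]=?,scc[4]=?,scc[5]=1,scc[6]=?,scc[7]=?,scc[8]=?)
step 3: low=(low[0]=0,low[1]=1,low[2]=?,low[3]=?,low[4]=?,low[5]=2,low[6]=4,low[7]=3,low[8]=1); scc=(scc[0]=0,scc[1]=?,scc[2]=?,scc[3]=?,scc[4]=?,scc[5]=1,scc[6]=?,scc[7]=?,scc[8]=?)
step 4: low=(low[0]=0,low[1]=1,low[2]=?,low[3]=?,low[4]=?,low[5]=2,low[6]=1,low[7]=3,low[8]=1); scc=(scc[0]=0,scc[1]=?,scc[2]=?,scc[3]=?,scc[4]=?,scc[5]=1,scc[6]=?,scc[7]=?,scc[8]=?)
step 5: low=(low[0]=0,low[1]=1,low[2]=?,low[3]=?,low[4]=?,low[5]=2,low[6]=1,low[7]=1,low[8]=1); scc=(scc[0]=0,scc[1]=?,scc[2]=?,scc[3]=?,scc[4]=?,scc[5]=1,scc[6]=?,scc[7]=?,scc[8]=?)
step 6: low=(low[0]=0,low[1]=1,low[2]=?,low[3]=?,low[4]=?,low[5]=2,low[6]=1,low[7]=1,low[8]=1); scc=(scc[0]=0,scc[1]=2,scc[2]=?,scc[3]=?,scc[4]=?,scc[5]=1,scc[6]=2,scc[7]=2,scc[8]=2)
step 7: low=(low[0]=0,low[1]=1,low[2]=6,low[3]=?,low[4]=?,low[5]=2,low[6]=1,low[7]=1,low[8]=1); scc=(scc[0]=0,scc[1]=2,scc[2]=3,scc[3]=?,scc[4]=?,scc[5]=1,scc[6]=2,scc[7]=2,scc[8]=2)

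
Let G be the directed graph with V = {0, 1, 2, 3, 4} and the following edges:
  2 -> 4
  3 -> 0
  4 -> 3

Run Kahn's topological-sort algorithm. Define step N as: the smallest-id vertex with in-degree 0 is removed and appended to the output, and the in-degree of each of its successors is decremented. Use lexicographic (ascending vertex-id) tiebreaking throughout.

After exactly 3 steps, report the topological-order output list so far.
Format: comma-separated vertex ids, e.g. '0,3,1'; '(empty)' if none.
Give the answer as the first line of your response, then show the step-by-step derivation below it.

1,2,4

step 1: output 1; order=[1]; indeg=(1,0,0,1,1)
step 2: output 2; order=[1,2]; indeg=(1,0,0,1,0)
step 3: output 4; order=[1,2,4]; indeg=(1,0,0,0,0)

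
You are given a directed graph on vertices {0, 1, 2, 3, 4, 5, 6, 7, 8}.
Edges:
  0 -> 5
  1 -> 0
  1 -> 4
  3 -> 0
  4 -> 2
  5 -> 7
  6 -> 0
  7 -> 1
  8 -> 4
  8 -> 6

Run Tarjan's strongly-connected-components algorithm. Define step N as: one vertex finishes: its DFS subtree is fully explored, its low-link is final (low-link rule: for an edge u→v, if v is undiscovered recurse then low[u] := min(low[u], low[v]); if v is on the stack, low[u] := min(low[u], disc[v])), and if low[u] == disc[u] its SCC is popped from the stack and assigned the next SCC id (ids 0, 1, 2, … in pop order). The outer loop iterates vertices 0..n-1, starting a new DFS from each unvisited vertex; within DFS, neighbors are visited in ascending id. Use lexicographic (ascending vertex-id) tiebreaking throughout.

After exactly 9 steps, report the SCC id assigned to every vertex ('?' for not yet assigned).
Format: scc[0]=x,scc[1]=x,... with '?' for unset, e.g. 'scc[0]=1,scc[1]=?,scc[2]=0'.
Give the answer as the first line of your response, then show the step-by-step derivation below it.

scc[0]=2,scc[1]=2,scc[2]=0,scc[3]=3,scc[4]=1,scc[5]=2,scc[6]=4,scc[7]=2,scc[8]=5

step 1: low=(low[0]=0,low[1]=0,low[2]=5,low[3]=?,low[4]=4,low[5]=1,low[6]=?,low[7]=2,low[8]=?); scc=(scc[0]=?,scc[1]=?,scc[2]=0,scc[3]=?,scc[4]=?,scc[5]=?,scc[6]=?,scc[7]=?,scc[8]=?)
step 2: low=(low[0]=0,low[1]=0,low[2]=5,low[3]=?,low[4]=4,low[5]=1,low[6]=?,low[7]=2,low[8]=?); scc=(scc[0]=?,scc[1]=?,scc[2]=0,scc[3]=?,scc[4]=1,scc[5]=?,scc[6]=?,scc[7]=?,scc[8]=?)
step 3: low=(low[0]=0,low[1]=0,low[2]=5,low[3]=?,low[4]=4,low[5]=1,low[6]=?,low[7]=2,low[8]=?); scc=(scc[0]=?,scc[1]=?,scc[2]=0,scc[3]=?,scc[4]=1,scc[5]=?,scc[6]=?,scc[7]=?,scc[8]=?)
step 4: low=(low[0]=0,low[1]=0,low[2]=5,low[3]=?,low[4]=4,low[5]=1,low[6]=?,low[7]=0,low[8]=?); scc=(scc[0]=?,scc[1]=?,scc[2]=0,scc[3]=?,scc[4]=1,scc[5]=?,scc[6]=?,scc[7]=?,scc[8]=?)
step 5: low=(low[0]=0,low[1]=0,low[2]=5,low[3]=?,low[4]=4,low[5]=0,low[6]=?,low[7]=0,low[8]=?); scc=(scc[0]=?,scc[1]=?,scc[2]=0,scc[3]=?,scc[4]=1,scc[5]=?,scc[6]=?,scc[7]=?,scc[8]=?)
step 6: low=(low[0]=0,low[1]=0,low[2]=5,low[3]=?,low[4]=4,low[5]=0,low[6]=?,low[7]=0,low[8]=?); scc=(scc[0]=2,scc[1]=2,scc[2]=0,scc[3]=?,scc[4]=1,scc[5]=2,scc[6]=?,scc[7]=2,scc[8]=?)
step 7: low=(low[0]=0,low[1]=0,low[2]=5,low[3]=6,low[4]=4,low[5]=0,low[6]=?,low[7]=0,low[8]=?); scc=(scc[0]=2,scc[1]=2,scc[2]=0,scc[3]=3,scc[4]=1,scc[5]=2,scc[6]=?,scc[7]=2,scc[8]=?)
step 8: low=(low[0]=0,low[1]=0,low[2]=5,low[3]=6,low[4]=4,low[5]=0,low[6]=7,low[7]=0,low[8]=?); scc=(scc[0]=2,scc[1]=2,scc[2]=0,scc[3]=3,scc[4]=1,scc[5]=2,scc[6]=4,scc[7]=2,scc[8]=?)
step 9: low=(low[0]=0,low[1]=0,low[2]=5,low[3]=6,low[4]=4,low[5]=0,low[6]=7,low[7]=0,low[8]=8); scc=(scc[0]=2,scc[1]=2,scc[2]=0,scc[3]=3,scc[4]=1,scc[5]=2,scc[6]=4,scc[7]=2,scc[8]=5)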